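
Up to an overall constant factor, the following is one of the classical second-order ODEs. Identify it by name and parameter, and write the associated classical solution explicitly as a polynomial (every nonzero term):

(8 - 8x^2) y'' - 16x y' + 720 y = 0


All three coefficients share the factor 8; dividing through by 8 gives  (1 - x^2) y'' - 2x y' + 90 y = 0.
This matches the Legendre equation (1 - x^2) y'' - 2x y' + n(n+1) y = 0 (note the -2x y' term) with n(n+1) = 90, so n = 9; the polynomial solution is P_9(x).
With y = sum_k a_k x^k, matching x^k gives (k+2)(k+1) a_{k+2} = [k(k+1) - n(n+1)] a_k = (k - 9)(k + 10) a_k. The right side vanishes at k = 9, so the series with the parity of 9 terminates at degree 9.
Standard normalization (P_n(1) = 1): leading coefficient (2n)!/(2^n (n!)^2) = 6402373705728000/(512*131681894400) = 12155/128, so a_9 = 12155/128. Work downward with a_k = (k+1)(k+2) a_{k+2} / ((k - 9)(k + 10)):
  a_7 = (8)(9)(12155/128) / ((7 - 9)(7 + 10)) = (109395/16)/(-34) = -6435/32
  a_5 = (6)(7)(-6435/32) / ((5 - 9)(5 + 10)) = (-135135/16)/(-60) = 9009/64
  a_3 = (4)(5)(9009/64) / ((3 - 9)(3 + 10)) = (45045/16)/(-78) = -1155/32
  a_1 = (2)(3)(-1155/32) / ((1 - 9)(1 + 10)) = (-3465/16)/(-88) = 315/128
Hence P_9(x) = 12155 x^9/128 - 6435 x^7/32 + 9009 x^5/64 - 1155 x^3/32 + 315 x/128.

P_9(x); series = 12155 x^9/128 - 6435 x^7/32 + 9009 x^5/64 - 1155 x^3/32 + 315 x/128


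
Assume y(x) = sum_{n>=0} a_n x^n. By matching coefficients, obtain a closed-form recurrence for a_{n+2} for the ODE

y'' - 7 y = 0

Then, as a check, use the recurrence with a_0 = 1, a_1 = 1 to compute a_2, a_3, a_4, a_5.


Substitute y = sum_n a_n x^n into y'' + (const) y = 0.
y''(x) = sum_{n>=0} (n+2)(n+1) a_{n+2} x^n.
The ODE becomes sum_n [(n+2)(n+1) a_{n+2} - 7 a_n] x^n = 0.
Setting each coefficient to zero gives the recurrence:
  (n+2)(n+1) a_{n+2} - 7 a_n = 0,
  a_{n+2} = 7 / ((n+1)(n+2)) a_n.

Check with a_0 = 1, a_1 = 1 (apply the recurrence for n = 0, 1, 2, 3): a_0 = 1, a_1 = 1, a_2 = 7/2, a_3 = 7/6, a_4 = 49/24, a_5 = 49/120.

a_{n+2} = 7/((n+1)(n+2)) * a_n; check: a_0 = 1, a_1 = 1, a_2 = 7/2, a_3 = 7/6, a_4 = 49/24, a_5 = 49/120


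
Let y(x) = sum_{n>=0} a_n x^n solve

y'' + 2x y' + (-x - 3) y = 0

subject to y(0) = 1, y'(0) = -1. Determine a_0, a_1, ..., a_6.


Ansatz: y(x) = sum_{n>=0} a_n x^n, so y'(x) = sum_{n>=1} n a_n x^(n-1) and y''(x) = sum_{n>=2} n(n-1) a_n x^(n-2).
Substitute into P(x) y'' + Q(x) y' + R(x) y = 0 with P(x) = 1, Q(x) = 2x, R(x) = -x - 3, and match powers of x.
Initial conditions: a_0 = 1, a_1 = -1.
Setting the coefficient of each power of x to zero and solving order by order (substituting the coefficients already found):
  x^0: 2 a_2 - 3 a_0 = 0  ->  2 a_2 = 3 a_0 = 3  ->  a_2 = 3/2
  x^1: 6 a_3 - a_1 - a_0 = 0  ->  6 a_3 = a_1 + a_0 = 0  ->  a_3 = 0
  x^2: 12 a_4 + a_2 - a_1 = 0  ->  12 a_4 = -a_2 + a_1 = -5/2  ->  a_4 = -5/24
  x^3: 20 a_5 + 3 a_3 - a_2 = 0  ->  20 a_5 = -3 a_3 + a_2 = 3/2  ->  a_5 = 3/40
  x^4: 30 a_6 + 5 a_4 - a_3 = 0  ->  30 a_6 = -5 a_4 + a_3 = 25/24  ->  a_6 = 5/144
Truncated series: y(x) = 1 - x + (3/2) x^2 - (5/24) x^4 + (3/40) x^5 + (5/144) x^6 + O(x^7).

a_0 = 1; a_1 = -1; a_2 = 3/2; a_3 = 0; a_4 = -5/24; a_5 = 3/40; a_6 = 5/144


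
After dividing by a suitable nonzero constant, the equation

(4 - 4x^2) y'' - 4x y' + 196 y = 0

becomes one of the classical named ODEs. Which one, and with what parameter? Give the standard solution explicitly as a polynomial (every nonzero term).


All three coefficients share the factor 4; dividing through by 4 gives  (1 - x^2) y'' - x y' + 49 y = 0.
This matches the Chebyshev equation (1 - x^2) y'' - x y' + n^2 y = 0 (note the -x y' term, not -2x y') with n^2 = 49, so n = 7; the polynomial solution is T_7(x).
With y = sum_k a_k x^k, matching x^k gives (k+2)(k+1) a_{k+2} = (k^2 - n^2) a_k = (k - 7)(k + 7) a_k. The right side vanishes at k = 7, so the series with the parity of 7 terminates at degree 7.
Standard normalization: leading coefficient of T_n is 2^(n-1), so a_7 = 2^6 = 64. Work downward with a_k = (k+1)(k+2) a_{k+2} / ((k - 7)(k + 7)):
  a_5 = (6)(7)(64) / ((5 - 7)(5 + 7)) = 2688/(-24) = -112
  a_3 = (4)(5)(-112) / ((3 - 7)(3 + 7)) = -2240/(-40) = 56
  a_1 = (2)(3)(56) / ((1 - 7)(1 + 7)) = 336/(-48) = -7
Hence T_7(x) = 64 x^7 - 112 x^5 + 56 x^3 - 7 x.

T_7(x); series = 64 x^7 - 112 x^5 + 56 x^3 - 7 x


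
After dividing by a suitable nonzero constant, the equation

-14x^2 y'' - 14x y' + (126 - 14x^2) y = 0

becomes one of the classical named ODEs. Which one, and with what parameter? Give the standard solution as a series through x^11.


All three coefficients share the factor -14; dividing through by -14 gives  x^2 y'' + x y' + (x^2 - 9) y = 0.
This matches the Bessel equation x^2 y'' + x y' + (x^2 - nu^2) y = 0 with nu^2 = 9, so nu = 3; the solution bounded at x = 0 is J_3(x).
Frobenius at x = 0: indicial roots ±nu; for r = nu the recurrence k(k + 2nu) c_k = -c_{k-2} gives the standard series J_nu(x) = sum_{k>=0} (-1)^k / (k! (k+nu)!) (x/2)^(2k+nu). Evaluate the first 5 terms:
  k = 0: (-1)^0 / (0! * 3! * 2^3) x^3 = 1/(1*6*8) x^3 = (1/48) x^3
  k = 1: (-1)^1 / (1! * 4! * 2^5) x^5 = -1/(1*24*32) x^5 = (-1/768) x^5
  k = 2: (-1)^2 / (2! * 5! * 2^7) x^7 = 1/(2*120*128) x^7 = (1/30720) x^7
  k = 3: (-1)^3 / (3! * 6! * 2^9) x^9 = -1/(6*720*512) x^9 = (-1/2211840) x^9
  k = 4: (-1)^4 / (4! * 7! * 2^11) x^11 = 1/(24*5040*2048) x^11 = (1/247726080) x^11
Hence J_3(x) = x^11/247726080 - x^9/2211840 + x^7/30720 - x^5/768 + x^3/48 + ....

J_3(x); series = x^11/247726080 - x^9/2211840 + x^7/30720 - x^5/768 + x^3/48


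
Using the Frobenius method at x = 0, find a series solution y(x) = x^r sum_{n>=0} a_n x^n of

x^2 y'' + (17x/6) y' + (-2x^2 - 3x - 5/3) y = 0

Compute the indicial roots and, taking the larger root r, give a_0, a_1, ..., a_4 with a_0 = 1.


Write in Frobenius form y'' + (p(x)/x) y' + (q(x)/x^2) y = 0:
  p(x) = 17/6,  q(x) = -2x^2 - 3x - 5/3.
Indicial equation: r(r-1) + (17/6) r + (-5/3) = 0 -> roots r_1 = 2/3, r_2 = -5/2.
Take r = r_1 = 2/3. Let y(x) = x^r sum_{n>=0} a_n x^n with a_0 = 1.
Substitute y = x^r sum a_n x^n and match x^{r+n}. The recurrence is
  D(n) a_n - 3 a_{n-1} - 2 a_{n-2} = 0,  where D(n) = (r+n)(r+n-1) + (17/6)(r+n) + (-5/3).
  a_n = [3 a_{n-1} + 2 a_{n-2}] / D(n).
Since the indicial polynomial factors as (r - r_1)(r - r_2), D(n) = (r_1 + n - r_1)(r_1 + n - r_2) = n(n + 19/6).
Evaluating step by step (a_0 = 1):
  n = 1: D(1) = 1(1 + 19/6) = 25/6; numerator = 3(1) = 3; a_1 = (3)/(25/6) = 18/25
  n = 2: D(2) = 2(2 + 19/6) = 31/3; numerator = 3(18/25) + 2(1) = 104/25; a_2 = (104/25)/(31/3) = 312/775
  n = 3: D(3) = 3(3 + 19/6) = 37/2; numerator = 3(312/775) + 2(18/25) = 2052/775; a_3 = (2052/775)/(37/2) = 4104/28675
  n = 4: D(4) = 4(4 + 19/6) = 86/3; numerator = 3(4104/28675) + 2(312/775) = 1416/1147; a_4 = (1416/1147)/(86/3) = 2124/49321

r = 2/3; a_0 = 1; a_1 = 18/25; a_2 = 312/775; a_3 = 4104/28675; a_4 = 2124/49321


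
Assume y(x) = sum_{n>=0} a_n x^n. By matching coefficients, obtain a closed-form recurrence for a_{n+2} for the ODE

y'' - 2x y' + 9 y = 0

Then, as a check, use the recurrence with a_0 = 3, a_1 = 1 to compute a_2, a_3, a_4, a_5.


Substitute y = sum_n a_n x^n.
y''(x) has coefficient (n+2)(n+1) a_{n+2} at x^n;
-2 x y'(x) has coefficient -2 n a_n at x^n (shift);
9 y(x) has coefficient 9 a_n at x^n.
Matching x^n: (n+2)(n+1) a_{n+2} + (-2n + 9) a_n = 0.
Thus a_{n+2} = (2n - 9) / ((n+1)(n+2)) * a_n.

Check with a_0 = 3, a_1 = 1 (apply the recurrence for n = 0, 1, 2, 3): a_0 = 3, a_1 = 1, a_2 = -27/2, a_3 = -7/6, a_4 = 45/8, a_5 = 7/40.

a_(n+2) = (2n - 9) / ((n+1)(n+2)) * a_n; check: a_0 = 3, a_1 = 1, a_2 = -27/2, a_3 = -7/6, a_4 = 45/8, a_5 = 7/40


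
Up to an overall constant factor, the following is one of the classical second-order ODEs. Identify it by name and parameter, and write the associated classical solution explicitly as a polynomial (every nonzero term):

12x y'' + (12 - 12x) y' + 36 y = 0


All three coefficients share the factor 12; dividing through by 12 gives  x y'' + (1 - x) y' + 3 y = 0.
This matches the Laguerre equation x y'' + (1 - x) y' + n y = 0 with n = 3; the polynomial solution is L_3(x).
With y = sum_k a_k x^k, matching x^k gives (k+1)k a_{k+1} + (k+1) a_{k+1} - k a_k + n a_k = 0, i.e. (k+1)^2 a_{k+1} = (k - n) a_k = (k - 3) a_k. The right side vanishes at k = 3, so the series terminates at degree 3.
Standard normalization L_n(0) = 1 gives a_0 = 1. Work upward with a_{k+1} = (k - 3) a_k / (k+1)^2:
  a_1 = (0 - 3)(1) / 1^2 = -3/1 = -3
  a_2 = (1 - 3)(-3) / 2^2 = 6/4 = 3/2
  a_3 = (2 - 3)(3/2) / 3^2 = (-3/2)/9 = -1/6
Hence L_3(x) = -x^3/6 + 3 x^2/2 - 3 x + 1.

L_3(x); series = -x^3/6 + 3 x^2/2 - 3 x + 1


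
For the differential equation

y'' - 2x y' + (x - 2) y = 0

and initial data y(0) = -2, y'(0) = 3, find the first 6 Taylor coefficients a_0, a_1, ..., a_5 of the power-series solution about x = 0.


Ansatz: y(x) = sum_{n>=0} a_n x^n, so y'(x) = sum_{n>=1} n a_n x^(n-1) and y''(x) = sum_{n>=2} n(n-1) a_n x^(n-2).
Substitute into P(x) y'' + Q(x) y' + R(x) y = 0 with P(x) = 1, Q(x) = -2x, R(x) = x - 2, and match powers of x.
Initial conditions: a_0 = -2, a_1 = 3.
Setting the coefficient of each power of x to zero and solving order by order (substituting the coefficients already found):
  x^0: 2 a_2 - 2 a_0 = 0  ->  2 a_2 = 2 a_0 = -4  ->  a_2 = -2
  x^1: 6 a_3 - 4 a_1 + a_0 = 0  ->  6 a_3 = 4 a_1 - a_0 = 14  ->  a_3 = 7/3
  x^2: 12 a_4 - 6 a_2 + a_1 = 0  ->  12 a_4 = 6 a_2 - a_1 = -15  ->  a_4 = -5/4
  x^3: 20 a_5 - 8 a_3 + a_2 = 0  ->  20 a_5 = 8 a_3 - a_2 = 62/3  ->  a_5 = 31/30
Truncated series: y(x) = -2 + 3 x - 2 x^2 + (7/3) x^3 - (5/4) x^4 + (31/30) x^5 + O(x^6).

a_0 = -2; a_1 = 3; a_2 = -2; a_3 = 7/3; a_4 = -5/4; a_5 = 31/30


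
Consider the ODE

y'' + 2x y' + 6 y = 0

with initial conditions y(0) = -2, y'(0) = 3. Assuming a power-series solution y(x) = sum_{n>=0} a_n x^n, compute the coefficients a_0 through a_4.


Ansatz: y(x) = sum_{n>=0} a_n x^n, so y'(x) = sum_{n>=1} n a_n x^(n-1) and y''(x) = sum_{n>=2} n(n-1) a_n x^(n-2).
Substitute into P(x) y'' + Q(x) y' + R(x) y = 0 with P(x) = 1, Q(x) = 2x, R(x) = 6, and match powers of x.
Initial conditions: a_0 = -2, a_1 = 3.
Setting the coefficient of each power of x to zero and solving order by order (substituting the coefficients already found):
  x^0: 2 a_2 + 6 a_0 = 0  ->  2 a_2 = -6 a_0 = 12  ->  a_2 = 6
  x^1: 6 a_3 + 8 a_1 = 0  ->  6 a_3 = -8 a_1 = -24  ->  a_3 = -4
  x^2: 12 a_4 + 10 a_2 = 0  ->  12 a_4 = -10 a_2 = -60  ->  a_4 = -5
Truncated series: y(x) = -2 + 3 x + 6 x^2 - 4 x^3 - 5 x^4 + O(x^5).

a_0 = -2; a_1 = 3; a_2 = 6; a_3 = -4; a_4 = -5


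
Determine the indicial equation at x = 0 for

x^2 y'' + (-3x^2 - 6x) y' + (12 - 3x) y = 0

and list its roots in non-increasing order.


Divide by x^2 to reach normal form y'' + P_1(x) y' + P_2(x) y = 0 with P_1(x) = -3 - 6/x and P_2(x) = -3/x + 12/x^2.
x = 0 is a singular point because the y'-coefficient -3 - 6/x has a pole at x = 0 and the y-coefficient -3/x + 12/x^2 has a pole at x = 0.
It is a regular singular point because x P_1(x) = p(x) = -3x - 6 and x^2 P_2(x) = q(x) = 12 - 3x are polynomials, hence analytic at x = 0.
p(0) = -6,  q(0) = 12.
Indicial equation: r(r-1) + p(0) r + q(0) = 0, i.e. r^2 + (p(0) - 1) r + q(0) = 0, i.e. r^2 - 7 r + 12 = 0.
Discriminant: (-7)^2 - 4(12) = 1, so r = (7 ± 1)/2.
Solving: r_1 = 4, r_2 = 3.

indicial: r^2 - 7 r + 12 = 0; roots r_1 = 4, r_2 = 3


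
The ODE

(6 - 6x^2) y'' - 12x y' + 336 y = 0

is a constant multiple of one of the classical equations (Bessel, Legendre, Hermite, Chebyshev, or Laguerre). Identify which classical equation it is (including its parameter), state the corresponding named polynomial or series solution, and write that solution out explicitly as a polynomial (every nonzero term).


All three coefficients share the factor 6; dividing through by 6 gives  (1 - x^2) y'' - 2x y' + 56 y = 0.
This matches the Legendre equation (1 - x^2) y'' - 2x y' + n(n+1) y = 0 (note the -2x y' term) with n(n+1) = 56, so n = 7; the polynomial solution is P_7(x).
With y = sum_k a_k x^k, matching x^k gives (k+2)(k+1) a_{k+2} = [k(k+1) - n(n+1)] a_k = (k - 7)(k + 8) a_k. The right side vanishes at k = 7, so the series with the parity of 7 terminates at degree 7.
Standard normalization (P_n(1) = 1): leading coefficient (2n)!/(2^n (n!)^2) = 87178291200/(128*25401600) = 429/16, so a_7 = 429/16. Work downward with a_k = (k+1)(k+2) a_{k+2} / ((k - 7)(k + 8)):
  a_5 = (6)(7)(429/16) / ((5 - 7)(5 + 8)) = (9009/8)/(-26) = -693/16
  a_3 = (4)(5)(-693/16) / ((3 - 7)(3 + 8)) = (-3465/4)/(-44) = 315/16
  a_1 = (2)(3)(315/16) / ((1 - 7)(1 + 8)) = (945/8)/(-54) = -35/16
Hence P_7(x) = 429 x^7/16 - 693 x^5/16 + 315 x^3/16 - 35 x/16.

P_7(x); series = 429 x^7/16 - 693 x^5/16 + 315 x^3/16 - 35 x/16


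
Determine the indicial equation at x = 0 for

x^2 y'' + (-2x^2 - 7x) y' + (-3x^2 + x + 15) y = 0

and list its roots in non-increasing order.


Divide by x^2 to reach normal form y'' + P_1(x) y' + P_2(x) y = 0 with P_1(x) = -2 - 7/x and P_2(x) = -3 + 1/x + 15/x^2.
x = 0 is a singular point because the y'-coefficient -2 - 7/x has a pole at x = 0 and the y-coefficient -3 + 1/x + 15/x^2 has a pole at x = 0.
It is a regular singular point because x P_1(x) = p(x) = -2x - 7 and x^2 P_2(x) = q(x) = -3x^2 + x + 15 are polynomials, hence analytic at x = 0.
p(0) = -7,  q(0) = 15.
Indicial equation: r(r-1) + p(0) r + q(0) = 0, i.e. r^2 + (p(0) - 1) r + q(0) = 0, i.e. r^2 - 8 r + 15 = 0.
Discriminant: (-8)^2 - 4(15) = 4, so r = (8 ± 2)/2.
Solving: r_1 = 5, r_2 = 3.

indicial: r^2 - 8 r + 15 = 0; roots r_1 = 5, r_2 = 3


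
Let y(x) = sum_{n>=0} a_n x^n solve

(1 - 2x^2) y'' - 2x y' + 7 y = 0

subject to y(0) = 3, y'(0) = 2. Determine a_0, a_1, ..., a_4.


Ansatz: y(x) = sum_{n>=0} a_n x^n, so y'(x) = sum_{n>=1} n a_n x^(n-1) and y''(x) = sum_{n>=2} n(n-1) a_n x^(n-2).
Substitute into P(x) y'' + Q(x) y' + R(x) y = 0 with P(x) = 1 - 2x^2, Q(x) = -2x, R(x) = 7, and match powers of x.
Initial conditions: a_0 = 3, a_1 = 2.
Setting the coefficient of each power of x to zero and solving order by order (substituting the coefficients already found):
  x^0: 2 a_2 + 7 a_0 = 0  ->  2 a_2 = -7 a_0 = -21  ->  a_2 = -21/2
  x^1: 6 a_3 + 5 a_1 = 0  ->  6 a_3 = -5 a_1 = -10  ->  a_3 = -5/3
  x^2: 12 a_4 - a_2 = 0  ->  12 a_4 = a_2 = -21/2  ->  a_4 = -7/8
Truncated series: y(x) = 3 + 2 x - (21/2) x^2 - (5/3) x^3 - (7/8) x^4 + O(x^5).

a_0 = 3; a_1 = 2; a_2 = -21/2; a_3 = -5/3; a_4 = -7/8


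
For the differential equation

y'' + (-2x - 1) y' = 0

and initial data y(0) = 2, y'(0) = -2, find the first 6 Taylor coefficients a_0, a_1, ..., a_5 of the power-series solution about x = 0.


Ansatz: y(x) = sum_{n>=0} a_n x^n, so y'(x) = sum_{n>=1} n a_n x^(n-1) and y''(x) = sum_{n>=2} n(n-1) a_n x^(n-2).
Substitute into P(x) y'' + Q(x) y' + R(x) y = 0 with P(x) = 1, Q(x) = -2x - 1, R(x) = 0, and match powers of x.
Initial conditions: a_0 = 2, a_1 = -2.
Setting the coefficient of each power of x to zero and solving order by order (substituting the coefficients already found):
  x^0: 2 a_2 - a_1 = 0  ->  2 a_2 = a_1 = -2  ->  a_2 = -1
  x^1: 6 a_3 - 2 a_2 - 2 a_1 = 0  ->  6 a_3 = 2 a_2 + 2 a_1 = -6  ->  a_3 = -1
  x^2: 12 a_4 - 3 a_3 - 4 a_2 = 0  ->  12 a_4 = 3 a_3 + 4 a_2 = -7  ->  a_4 = -7/12
  x^3: 20 a_5 - 4 a_4 - 6 a_3 = 0  ->  20 a_5 = 4 a_4 + 6 a_3 = -25/3  ->  a_5 = -5/12
Truncated series: y(x) = 2 - 2 x - x^2 - x^3 - (7/12) x^4 - (5/12) x^5 + O(x^6).

a_0 = 2; a_1 = -2; a_2 = -1; a_3 = -1; a_4 = -7/12; a_5 = -5/12


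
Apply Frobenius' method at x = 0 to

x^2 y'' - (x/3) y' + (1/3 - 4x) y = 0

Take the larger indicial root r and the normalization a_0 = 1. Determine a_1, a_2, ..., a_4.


Write in Frobenius form y'' + (p(x)/x) y' + (q(x)/x^2) y = 0:
  p(x) = -1/3,  q(x) = 1/3 - 4x.
Indicial equation: r(r-1) + (-1/3) r + (1/3) = 0 -> roots r_1 = 1, r_2 = 1/3.
Take r = r_1 = 1. Let y(x) = x^r sum_{n>=0} a_n x^n with a_0 = 1.
Substitute y = x^r sum a_n x^n and match x^{r+n}. The recurrence is
  D(n) a_n - 4 a_{n-1} = 0,  where D(n) = (r+n)(r+n-1) + (-1/3)(r+n) + (1/3).
  a_n = 4 / D(n) * a_{n-1}.
Since the indicial polynomial factors as (r - r_1)(r - r_2), D(n) = (r_1 + n - r_1)(r_1 + n - r_2) = n(n + 2/3).
Evaluating step by step (a_0 = 1):
  n = 1: D(1) = 1(1 + 2/3) = 5/3; numerator = 4(1) = 4; a_1 = (4)/(5/3) = 12/5
  n = 2: D(2) = 2(2 + 2/3) = 16/3; numerator = 4(12/5) = 48/5; a_2 = (48/5)/(16/3) = 9/5
  n = 3: D(3) = 3(3 + 2/3) = 11; numerator = 4(9/5) = 36/5; a_3 = (36/5)/(11) = 36/55
  n = 4: D(4) = 4(4 + 2/3) = 56/3; numerator = 4(36/55) = 144/55; a_4 = (144/55)/(56/3) = 54/385

r = 1; a_0 = 1; a_1 = 12/5; a_2 = 9/5; a_3 = 36/55; a_4 = 54/385


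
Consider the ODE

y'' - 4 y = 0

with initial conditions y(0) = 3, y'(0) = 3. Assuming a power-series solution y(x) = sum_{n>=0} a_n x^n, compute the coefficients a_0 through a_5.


Ansatz: y(x) = sum_{n>=0} a_n x^n, so y'(x) = sum_{n>=1} n a_n x^(n-1) and y''(x) = sum_{n>=2} n(n-1) a_n x^(n-2).
Substitute into P(x) y'' + Q(x) y' + R(x) y = 0 with P(x) = 1, Q(x) = 0, R(x) = -4, and match powers of x.
Initial conditions: a_0 = 3, a_1 = 3.
Setting the coefficient of each power of x to zero and solving order by order (substituting the coefficients already found):
  x^0: 2 a_2 - 4 a_0 = 0  ->  2 a_2 = 4 a_0 = 12  ->  a_2 = 6
  x^1: 6 a_3 - 4 a_1 = 0  ->  6 a_3 = 4 a_1 = 12  ->  a_3 = 2
  x^2: 12 a_4 - 4 a_2 = 0  ->  12 a_4 = 4 a_2 = 24  ->  a_4 = 2
  x^3: 20 a_5 - 4 a_3 = 0  ->  20 a_5 = 4 a_3 = 8  ->  a_5 = 2/5
Truncated series: y(x) = 3 + 3 x + 6 x^2 + 2 x^3 + 2 x^4 + (2/5) x^5 + O(x^6).

a_0 = 3; a_1 = 3; a_2 = 6; a_3 = 2; a_4 = 2; a_5 = 2/5


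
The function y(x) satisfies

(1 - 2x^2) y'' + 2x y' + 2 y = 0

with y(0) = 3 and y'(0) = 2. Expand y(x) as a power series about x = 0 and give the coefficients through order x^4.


Ansatz: y(x) = sum_{n>=0} a_n x^n, so y'(x) = sum_{n>=1} n a_n x^(n-1) and y''(x) = sum_{n>=2} n(n-1) a_n x^(n-2).
Substitute into P(x) y'' + Q(x) y' + R(x) y = 0 with P(x) = 1 - 2x^2, Q(x) = 2x, R(x) = 2, and match powers of x.
Initial conditions: a_0 = 3, a_1 = 2.
Setting the coefficient of each power of x to zero and solving order by order (substituting the coefficients already found):
  x^0: 2 a_2 + 2 a_0 = 0  ->  2 a_2 = -2 a_0 = -6  ->  a_2 = -3
  x^1: 6 a_3 + 4 a_1 = 0  ->  6 a_3 = -4 a_1 = -8  ->  a_3 = -4/3
  x^2: 12 a_4 + 2 a_2 = 0  ->  12 a_4 = -2 a_2 = 6  ->  a_4 = 1/2
Truncated series: y(x) = 3 + 2 x - 3 x^2 - (4/3) x^3 + (1/2) x^4 + O(x^5).

a_0 = 3; a_1 = 2; a_2 = -3; a_3 = -4/3; a_4 = 1/2


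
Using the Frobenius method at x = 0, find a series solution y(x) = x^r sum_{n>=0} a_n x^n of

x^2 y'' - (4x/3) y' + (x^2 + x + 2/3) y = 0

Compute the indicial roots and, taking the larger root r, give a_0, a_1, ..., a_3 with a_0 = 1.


Write in Frobenius form y'' + (p(x)/x) y' + (q(x)/x^2) y = 0:
  p(x) = -4/3,  q(x) = x^2 + x + 2/3.
Indicial equation: r(r-1) + (-4/3) r + (2/3) = 0 -> roots r_1 = 2, r_2 = 1/3.
Take r = r_1 = 2. Let y(x) = x^r sum_{n>=0} a_n x^n with a_0 = 1.
Substitute y = x^r sum a_n x^n and match x^{r+n}. The recurrence is
  D(n) a_n + 1 a_{n-1} + 1 a_{n-2} = 0,  where D(n) = (r+n)(r+n-1) + (-4/3)(r+n) + (2/3).
  a_n = [-1 a_{n-1} - 1 a_{n-2}] / D(n).
Since the indicial polynomial factors as (r - r_1)(r - r_2), D(n) = (r_1 + n - r_1)(r_1 + n - r_2) = n(n + 5/3).
Evaluating step by step (a_0 = 1):
  n = 1: D(1) = 1(1 + 5/3) = 8/3; numerator = -1(1) = -1; a_1 = (-1)/(8/3) = -3/8
  n = 2: D(2) = 2(2 + 5/3) = 22/3; numerator = -1(-3/8) - 1(1) = -5/8; a_2 = (-5/8)/(22/3) = -15/176
  n = 3: D(3) = 3(3 + 5/3) = 14; numerator = -1(-15/176) - 1(-3/8) = 81/176; a_3 = (81/176)/(14) = 81/2464

r = 2; a_0 = 1; a_1 = -3/8; a_2 = -15/176; a_3 = 81/2464


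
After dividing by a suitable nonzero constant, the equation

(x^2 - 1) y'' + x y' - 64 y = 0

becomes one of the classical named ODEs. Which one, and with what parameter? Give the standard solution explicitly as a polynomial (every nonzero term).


All three coefficients share the factor -1; dividing through by -1 gives  (1 - x^2) y'' - x y' + 64 y = 0.
This matches the Chebyshev equation (1 - x^2) y'' - x y' + n^2 y = 0 (note the -x y' term, not -2x y') with n^2 = 64, so n = 8; the polynomial solution is T_8(x).
With y = sum_k a_k x^k, matching x^k gives (k+2)(k+1) a_{k+2} = (k^2 - n^2) a_k = (k - 8)(k + 8) a_k. The right side vanishes at k = 8, so the series with the parity of 8 terminates at degree 8.
Standard normalization: leading coefficient of T_n is 2^(n-1), so a_8 = 2^7 = 128. Work downward with a_k = (k+1)(k+2) a_{k+2} / ((k - 8)(k + 8)):
  a_6 = (7)(8)(128) / ((6 - 8)(6 + 8)) = 7168/(-28) = -256
  a_4 = (5)(6)(-256) / ((4 - 8)(4 + 8)) = -7680/(-48) = 160
  a_2 = (3)(4)(160) / ((2 - 8)(2 + 8)) = 1920/(-60) = -32
  a_0 = (1)(2)(-32) / ((0 - 8)(0 + 8)) = -64/(-64) = 1
Hence T_8(x) = 128 x^8 - 256 x^6 + 160 x^4 - 32 x^2 + 1.

T_8(x); series = 128 x^8 - 256 x^6 + 160 x^4 - 32 x^2 + 1


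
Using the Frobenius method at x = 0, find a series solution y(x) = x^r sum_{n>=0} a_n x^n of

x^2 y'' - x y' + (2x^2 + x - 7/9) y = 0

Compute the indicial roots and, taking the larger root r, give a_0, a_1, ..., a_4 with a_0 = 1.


Write in Frobenius form y'' + (p(x)/x) y' + (q(x)/x^2) y = 0:
  p(x) = -1,  q(x) = 2x^2 + x - 7/9.
Indicial equation: r(r-1) + (-1) r + (-7/9) = 0 -> roots r_1 = 7/3, r_2 = -1/3.
Take r = r_1 = 7/3. Let y(x) = x^r sum_{n>=0} a_n x^n with a_0 = 1.
Substitute y = x^r sum a_n x^n and match x^{r+n}. The recurrence is
  D(n) a_n + 1 a_{n-1} + 2 a_{n-2} = 0,  where D(n) = (r+n)(r+n-1) + (-1)(r+n) + (-7/9).
  a_n = [-1 a_{n-1} - 2 a_{n-2}] / D(n).
Since the indicial polynomial factors as (r - r_1)(r - r_2), D(n) = (r_1 + n - r_1)(r_1 + n - r_2) = n(n + 8/3).
Evaluating step by step (a_0 = 1):
  n = 1: D(1) = 1(1 + 8/3) = 11/3; numerator = -1(1) = -1; a_1 = (-1)/(11/3) = -3/11
  n = 2: D(2) = 2(2 + 8/3) = 28/3; numerator = -1(-3/11) - 2(1) = -19/11; a_2 = (-19/11)/(28/3) = -57/308
  n = 3: D(3) = 3(3 + 8/3) = 17; numerator = -1(-57/308) - 2(-3/11) = 225/308; a_3 = (225/308)/(17) = 225/5236
  n = 4: D(4) = 4(4 + 8/3) = 80/3; numerator = -1(225/5236) - 2(-57/308) = 1713/5236; a_4 = (1713/5236)/(80/3) = 5139/418880

r = 7/3; a_0 = 1; a_1 = -3/11; a_2 = -57/308; a_3 = 225/5236; a_4 = 5139/418880


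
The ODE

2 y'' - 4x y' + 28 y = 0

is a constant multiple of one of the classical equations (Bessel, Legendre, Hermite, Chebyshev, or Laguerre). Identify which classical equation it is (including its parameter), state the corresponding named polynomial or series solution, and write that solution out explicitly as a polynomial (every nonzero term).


All three coefficients share the factor 2; dividing through by 2 gives  y'' - 2x y' + 14 y = 0.
This matches the Hermite equation y'' - 2x y' + 2n y = 0 with 2n = 14, so n = 7; the polynomial solution is H_7(x).
With y = sum_k a_k x^k, matching x^k gives (k+2)(k+1) a_{k+2} = 2(k - n) a_k = 2(k - 7) a_k. The right side vanishes at k = 7, so the series with the parity of 7 terminates at degree 7.
Standard normalization: leading coefficient of H_n is 2^n, so a_7 = 2^7 = 128. Work downward with a_k = (k+1)(k+2) a_{k+2} / (2(k - n)):
  a_5 = (6)(7)(128) / (2(5 - 7)) = 5376/(-4) = -1344
  a_3 = (4)(5)(-1344) / (2(3 - 7)) = -26880/(-8) = 3360
  a_1 = (2)(3)(3360) / (2(1 - 7)) = 20160/(-12) = -1680
Hence H_7(x) = 128 x^7 - 1344 x^5 + 3360 x^3 - 1680 x.

H_7(x); series = 128 x^7 - 1344 x^5 + 3360 x^3 - 1680 x


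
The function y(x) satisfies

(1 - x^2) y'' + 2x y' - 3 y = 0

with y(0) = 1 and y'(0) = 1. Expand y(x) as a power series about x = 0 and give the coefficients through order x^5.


Ansatz: y(x) = sum_{n>=0} a_n x^n, so y'(x) = sum_{n>=1} n a_n x^(n-1) and y''(x) = sum_{n>=2} n(n-1) a_n x^(n-2).
Substitute into P(x) y'' + Q(x) y' + R(x) y = 0 with P(x) = 1 - x^2, Q(x) = 2x, R(x) = -3, and match powers of x.
Initial conditions: a_0 = 1, a_1 = 1.
Setting the coefficient of each power of x to zero and solving order by order (substituting the coefficients already found):
  x^0: 2 a_2 - 3 a_0 = 0  ->  2 a_2 = 3 a_0 = 3  ->  a_2 = 3/2
  x^1: 6 a_3 - a_1 = 0  ->  6 a_3 = a_1 = 1  ->  a_3 = 1/6
  x^2: 12 a_4 - a_2 = 0  ->  12 a_4 = a_2 = 3/2  ->  a_4 = 1/8
  x^3: 20 a_5 - 3 a_3 = 0  ->  20 a_5 = 3 a_3 = 1/2  ->  a_5 = 1/40
Truncated series: y(x) = 1 + x + (3/2) x^2 + (1/6) x^3 + (1/8) x^4 + (1/40) x^5 + O(x^6).

a_0 = 1; a_1 = 1; a_2 = 3/2; a_3 = 1/6; a_4 = 1/8; a_5 = 1/40


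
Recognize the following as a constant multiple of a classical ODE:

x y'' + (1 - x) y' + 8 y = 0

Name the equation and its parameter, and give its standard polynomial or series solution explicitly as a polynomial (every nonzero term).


The equation is already in a standard form:  x y'' + (1 - x) y' + 8 y = 0.
This matches the Laguerre equation x y'' + (1 - x) y' + n y = 0 with n = 8; the polynomial solution is L_8(x).
With y = sum_k a_k x^k, matching x^k gives (k+1)k a_{k+1} + (k+1) a_{k+1} - k a_k + n a_k = 0, i.e. (k+1)^2 a_{k+1} = (k - n) a_k = (k - 8) a_k. The right side vanishes at k = 8, so the series terminates at degree 8.
Standard normalization L_n(0) = 1 gives a_0 = 1. Work upward with a_{k+1} = (k - 8) a_k / (k+1)^2:
  a_1 = (0 - 8)(1) / 1^2 = -8/1 = -8
  a_2 = (1 - 8)(-8) / 2^2 = 56/4 = 14
  a_3 = (2 - 8)(14) / 3^2 = -84/9 = -28/3
  a_4 = (3 - 8)(-28/3) / 4^2 = (140/3)/16 = 35/12
  a_5 = (4 - 8)(35/12) / 5^2 = (-35/3)/25 = -7/15
  a_6 = (5 - 8)(-7/15) / 6^2 = (7/5)/36 = 7/180
  a_7 = (6 - 8)(7/180) / 7^2 = (-7/90)/49 = -1/630
  a_8 = (7 - 8)(-1/630) / 8^2 = (1/630)/64 = 1/40320
Hence L_8(x) = x^8/40320 - x^7/630 + 7 x^6/180 - 7 x^5/15 + 35 x^4/12 - 28 x^3/3 + 14 x^2 - 8 x + 1.

L_8(x); series = x^8/40320 - x^7/630 + 7 x^6/180 - 7 x^5/15 + 35 x^4/12 - 28 x^3/3 + 14 x^2 - 8 x + 1


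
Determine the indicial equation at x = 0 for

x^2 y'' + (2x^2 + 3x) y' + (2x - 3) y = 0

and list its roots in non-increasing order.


Divide by x^2 to reach normal form y'' + P_1(x) y' + P_2(x) y = 0 with P_1(x) = 2 + 3/x and P_2(x) = 2/x - 3/x^2.
x = 0 is a singular point because the y'-coefficient 2 + 3/x has a pole at x = 0 and the y-coefficient 2/x - 3/x^2 has a pole at x = 0.
It is a regular singular point because x P_1(x) = p(x) = 2x + 3 and x^2 P_2(x) = q(x) = 2x - 3 are polynomials, hence analytic at x = 0.
p(0) = 3,  q(0) = -3.
Indicial equation: r(r-1) + p(0) r + q(0) = 0, i.e. r^2 + (p(0) - 1) r + q(0) = 0, i.e. r^2 + 2 r - 3 = 0.
Discriminant: (2)^2 - 4(-3) = 16, so r = (-2 ± 4)/2.
Solving: r_1 = 1, r_2 = -3.

indicial: r^2 + 2 r - 3 = 0; roots r_1 = 1, r_2 = -3


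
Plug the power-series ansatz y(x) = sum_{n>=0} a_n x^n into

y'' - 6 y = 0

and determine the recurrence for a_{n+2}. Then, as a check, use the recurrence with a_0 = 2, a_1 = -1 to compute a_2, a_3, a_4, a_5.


Substitute y = sum_n a_n x^n into y'' + (const) y = 0.
y''(x) = sum_{n>=0} (n+2)(n+1) a_{n+2} x^n.
The ODE becomes sum_n [(n+2)(n+1) a_{n+2} - 6 a_n] x^n = 0.
Setting each coefficient to zero gives the recurrence:
  (n+2)(n+1) a_{n+2} - 6 a_n = 0,
  a_{n+2} = 6 / ((n+1)(n+2)) a_n.

Check with a_0 = 2, a_1 = -1 (apply the recurrence for n = 0, 1, 2, 3): a_0 = 2, a_1 = -1, a_2 = 6, a_3 = -1, a_4 = 3, a_5 = -3/10.

a_{n+2} = 6/((n+1)(n+2)) * a_n; check: a_0 = 2, a_1 = -1, a_2 = 6, a_3 = -1, a_4 = 3, a_5 = -3/10


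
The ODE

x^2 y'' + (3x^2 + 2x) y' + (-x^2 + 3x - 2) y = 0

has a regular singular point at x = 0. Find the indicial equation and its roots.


Divide by x^2 to reach normal form y'' + P_1(x) y' + P_2(x) y = 0 with P_1(x) = 3 + 2/x and P_2(x) = -1 + 3/x - 2/x^2.
x = 0 is a singular point because the y'-coefficient 3 + 2/x has a pole at x = 0 and the y-coefficient -1 + 3/x - 2/x^2 has a pole at x = 0.
It is a regular singular point because x P_1(x) = p(x) = 3x + 2 and x^2 P_2(x) = q(x) = -x^2 + 3x - 2 are polynomials, hence analytic at x = 0.
p(0) = 2,  q(0) = -2.
Indicial equation: r(r-1) + p(0) r + q(0) = 0, i.e. r^2 + (p(0) - 1) r + q(0) = 0, i.e. r^2 + 1 r - 2 = 0.
Discriminant: (1)^2 - 4(-2) = 9, so r = (-1 ± 3)/2.
Solving: r_1 = 1, r_2 = -2.

indicial: r^2 + 1 r - 2 = 0; roots r_1 = 1, r_2 = -2


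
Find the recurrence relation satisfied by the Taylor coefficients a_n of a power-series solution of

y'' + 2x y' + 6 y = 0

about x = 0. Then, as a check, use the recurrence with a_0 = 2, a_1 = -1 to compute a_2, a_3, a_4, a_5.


Substitute y = sum_n a_n x^n.
y''(x) has coefficient (n+2)(n+1) a_{n+2} at x^n;
2 x y'(x) has coefficient 2 n a_n at x^n (shift);
6 y(x) has coefficient 6 a_n at x^n.
Matching x^n: (n+2)(n+1) a_{n+2} + (2n + 6) a_n = 0.
Thus a_{n+2} = (-2n - 6) / ((n+1)(n+2)) * a_n.

Check with a_0 = 2, a_1 = -1 (apply the recurrence for n = 0, 1, 2, 3): a_0 = 2, a_1 = -1, a_2 = -6, a_3 = 4/3, a_4 = 5, a_5 = -4/5.

a_(n+2) = (-2n - 6) / ((n+1)(n+2)) * a_n; check: a_0 = 2, a_1 = -1, a_2 = -6, a_3 = 4/3, a_4 = 5, a_5 = -4/5


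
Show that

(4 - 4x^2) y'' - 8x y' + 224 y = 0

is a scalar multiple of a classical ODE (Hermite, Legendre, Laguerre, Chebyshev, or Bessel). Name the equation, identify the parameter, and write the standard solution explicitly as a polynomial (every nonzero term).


All three coefficients share the factor 4; dividing through by 4 gives  (1 - x^2) y'' - 2x y' + 56 y = 0.
This matches the Legendre equation (1 - x^2) y'' - 2x y' + n(n+1) y = 0 (note the -2x y' term) with n(n+1) = 56, so n = 7; the polynomial solution is P_7(x).
With y = sum_k a_k x^k, matching x^k gives (k+2)(k+1) a_{k+2} = [k(k+1) - n(n+1)] a_k = (k - 7)(k + 8) a_k. The right side vanishes at k = 7, so the series with the parity of 7 terminates at degree 7.
Standard normalization (P_n(1) = 1): leading coefficient (2n)!/(2^n (n!)^2) = 87178291200/(128*25401600) = 429/16, so a_7 = 429/16. Work downward with a_k = (k+1)(k+2) a_{k+2} / ((k - 7)(k + 8)):
  a_5 = (6)(7)(429/16) / ((5 - 7)(5 + 8)) = (9009/8)/(-26) = -693/16
  a_3 = (4)(5)(-693/16) / ((3 - 7)(3 + 8)) = (-3465/4)/(-44) = 315/16
  a_1 = (2)(3)(315/16) / ((1 - 7)(1 + 8)) = (945/8)/(-54) = -35/16
Hence P_7(x) = 429 x^7/16 - 693 x^5/16 + 315 x^3/16 - 35 x/16.

P_7(x); series = 429 x^7/16 - 693 x^5/16 + 315 x^3/16 - 35 x/16


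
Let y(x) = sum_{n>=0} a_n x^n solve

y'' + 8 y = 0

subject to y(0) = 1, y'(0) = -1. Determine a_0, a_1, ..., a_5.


Ansatz: y(x) = sum_{n>=0} a_n x^n, so y'(x) = sum_{n>=1} n a_n x^(n-1) and y''(x) = sum_{n>=2} n(n-1) a_n x^(n-2).
Substitute into P(x) y'' + Q(x) y' + R(x) y = 0 with P(x) = 1, Q(x) = 0, R(x) = 8, and match powers of x.
Initial conditions: a_0 = 1, a_1 = -1.
Setting the coefficient of each power of x to zero and solving order by order (substituting the coefficients already found):
  x^0: 2 a_2 + 8 a_0 = 0  ->  2 a_2 = -8 a_0 = -8  ->  a_2 = -4
  x^1: 6 a_3 + 8 a_1 = 0  ->  6 a_3 = -8 a_1 = 8  ->  a_3 = 4/3
  x^2: 12 a_4 + 8 a_2 = 0  ->  12 a_4 = -8 a_2 = 32  ->  a_4 = 8/3
  x^3: 20 a_5 + 8 a_3 = 0  ->  20 a_5 = -8 a_3 = -32/3  ->  a_5 = -8/15
Truncated series: y(x) = 1 - x - 4 x^2 + (4/3) x^3 + (8/3) x^4 - (8/15) x^5 + O(x^6).

a_0 = 1; a_1 = -1; a_2 = -4; a_3 = 4/3; a_4 = 8/3; a_5 = -8/15


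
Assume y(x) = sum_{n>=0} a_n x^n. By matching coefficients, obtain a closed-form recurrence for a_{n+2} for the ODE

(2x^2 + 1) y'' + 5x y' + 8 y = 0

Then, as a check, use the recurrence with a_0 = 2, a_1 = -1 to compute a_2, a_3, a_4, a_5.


Substitute y = sum_n a_n x^n.
(1 + 2 x^2) y'' contributes (n+2)(n+1) a_{n+2} + 2 n(n-1) a_n at x^n.
5 x y'(x) contributes 5 n a_n at x^n.
8 y(x) contributes 8 a_n at x^n.
Matching x^n: (n+2)(n+1) a_{n+2} + (2 n(n-1) + 5 n + 8) a_n = 0.
Thus a_{n+2} = (-2 n(n-1) - 5 n - 8) / ((n+1)(n+2)) * a_n.

Check with a_0 = 2, a_1 = -1 (apply the recurrence for n = 0, 1, 2, 3): a_0 = 2, a_1 = -1, a_2 = -8, a_3 = 13/6, a_4 = 44/3, a_5 = -91/24.

a_(n+2) = (-2 n(n-1) - 5 n - 8) / ((n+1)(n+2)) * a_n; check: a_0 = 2, a_1 = -1, a_2 = -8, a_3 = 13/6, a_4 = 44/3, a_5 = -91/24


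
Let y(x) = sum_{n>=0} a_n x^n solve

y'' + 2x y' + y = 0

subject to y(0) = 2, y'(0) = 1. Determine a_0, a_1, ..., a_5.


Ansatz: y(x) = sum_{n>=0} a_n x^n, so y'(x) = sum_{n>=1} n a_n x^(n-1) and y''(x) = sum_{n>=2} n(n-1) a_n x^(n-2).
Substitute into P(x) y'' + Q(x) y' + R(x) y = 0 with P(x) = 1, Q(x) = 2x, R(x) = 1, and match powers of x.
Initial conditions: a_0 = 2, a_1 = 1.
Setting the coefficient of each power of x to zero and solving order by order (substituting the coefficients already found):
  x^0: 2 a_2 + a_0 = 0  ->  2 a_2 = -a_0 = -2  ->  a_2 = -1
  x^1: 6 a_3 + 3 a_1 = 0  ->  6 a_3 = -3 a_1 = -3  ->  a_3 = -1/2
  x^2: 12 a_4 + 5 a_2 = 0  ->  12 a_4 = -5 a_2 = 5  ->  a_4 = 5/12
  x^3: 20 a_5 + 7 a_3 = 0  ->  20 a_5 = -7 a_3 = 7/2  ->  a_5 = 7/40
Truncated series: y(x) = 2 + x - x^2 - (1/2) x^3 + (5/12) x^4 + (7/40) x^5 + O(x^6).

a_0 = 2; a_1 = 1; a_2 = -1; a_3 = -1/2; a_4 = 5/12; a_5 = 7/40


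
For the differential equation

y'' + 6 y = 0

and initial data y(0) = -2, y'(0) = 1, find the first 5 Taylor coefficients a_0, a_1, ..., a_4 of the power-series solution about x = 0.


Ansatz: y(x) = sum_{n>=0} a_n x^n, so y'(x) = sum_{n>=1} n a_n x^(n-1) and y''(x) = sum_{n>=2} n(n-1) a_n x^(n-2).
Substitute into P(x) y'' + Q(x) y' + R(x) y = 0 with P(x) = 1, Q(x) = 0, R(x) = 6, and match powers of x.
Initial conditions: a_0 = -2, a_1 = 1.
Setting the coefficient of each power of x to zero and solving order by order (substituting the coefficients already found):
  x^0: 2 a_2 + 6 a_0 = 0  ->  2 a_2 = -6 a_0 = 12  ->  a_2 = 6
  x^1: 6 a_3 + 6 a_1 = 0  ->  6 a_3 = -6 a_1 = -6  ->  a_3 = -1
  x^2: 12 a_4 + 6 a_2 = 0  ->  12 a_4 = -6 a_2 = -36  ->  a_4 = -3
Truncated series: y(x) = -2 + x + 6 x^2 - x^3 - 3 x^4 + O(x^5).

a_0 = -2; a_1 = 1; a_2 = 6; a_3 = -1; a_4 = -3


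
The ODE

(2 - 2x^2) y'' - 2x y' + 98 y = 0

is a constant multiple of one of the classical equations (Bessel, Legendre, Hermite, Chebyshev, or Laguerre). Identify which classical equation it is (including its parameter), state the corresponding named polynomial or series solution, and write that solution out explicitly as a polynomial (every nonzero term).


All three coefficients share the factor 2; dividing through by 2 gives  (1 - x^2) y'' - x y' + 49 y = 0.
This matches the Chebyshev equation (1 - x^2) y'' - x y' + n^2 y = 0 (note the -x y' term, not -2x y') with n^2 = 49, so n = 7; the polynomial solution is T_7(x).
With y = sum_k a_k x^k, matching x^k gives (k+2)(k+1) a_{k+2} = (k^2 - n^2) a_k = (k - 7)(k + 7) a_k. The right side vanishes at k = 7, so the series with the parity of 7 terminates at degree 7.
Standard normalization: leading coefficient of T_n is 2^(n-1), so a_7 = 2^6 = 64. Work downward with a_k = (k+1)(k+2) a_{k+2} / ((k - 7)(k + 7)):
  a_5 = (6)(7)(64) / ((5 - 7)(5 + 7)) = 2688/(-24) = -112
  a_3 = (4)(5)(-112) / ((3 - 7)(3 + 7)) = -2240/(-40) = 56
  a_1 = (2)(3)(56) / ((1 - 7)(1 + 7)) = 336/(-48) = -7
Hence T_7(x) = 64 x^7 - 112 x^5 + 56 x^3 - 7 x.

T_7(x); series = 64 x^7 - 112 x^5 + 56 x^3 - 7 x


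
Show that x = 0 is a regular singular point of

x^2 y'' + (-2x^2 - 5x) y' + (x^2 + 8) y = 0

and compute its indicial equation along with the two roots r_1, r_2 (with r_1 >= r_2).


Divide by x^2 to reach normal form y'' + P_1(x) y' + P_2(x) y = 0 with P_1(x) = -2 - 5/x and P_2(x) = 1 + 8/x^2.
x = 0 is a singular point because the y'-coefficient -2 - 5/x has a pole at x = 0 and the y-coefficient 1 + 8/x^2 has a pole at x = 0.
It is a regular singular point because x P_1(x) = p(x) = -2x - 5 and x^2 P_2(x) = q(x) = x^2 + 8 are polynomials, hence analytic at x = 0.
p(0) = -5,  q(0) = 8.
Indicial equation: r(r-1) + p(0) r + q(0) = 0, i.e. r^2 + (p(0) - 1) r + q(0) = 0, i.e. r^2 - 6 r + 8 = 0.
Discriminant: (-6)^2 - 4(8) = 4, so r = (6 ± 2)/2.
Solving: r_1 = 4, r_2 = 2.

indicial: r^2 - 6 r + 8 = 0; roots r_1 = 4, r_2 = 2


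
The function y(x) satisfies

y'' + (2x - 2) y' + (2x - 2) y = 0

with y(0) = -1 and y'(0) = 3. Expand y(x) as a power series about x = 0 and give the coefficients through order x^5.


Ansatz: y(x) = sum_{n>=0} a_n x^n, so y'(x) = sum_{n>=1} n a_n x^(n-1) and y''(x) = sum_{n>=2} n(n-1) a_n x^(n-2).
Substitute into P(x) y'' + Q(x) y' + R(x) y = 0 with P(x) = 1, Q(x) = 2x - 2, R(x) = 2x - 2, and match powers of x.
Initial conditions: a_0 = -1, a_1 = 3.
Setting the coefficient of each power of x to zero and solving order by order (substituting the coefficients already found):
  x^0: 2 a_2 - 2 a_1 - 2 a_0 = 0  ->  2 a_2 = 2 a_1 + 2 a_0 = 4  ->  a_2 = 2
  x^1: 6 a_3 - 4 a_2 + 2 a_0 = 0  ->  6 a_3 = 4 a_2 - 2 a_0 = 10  ->  a_3 = 5/3
  x^2: 12 a_4 - 6 a_3 + 2 a_2 + 2 a_1 = 0  ->  12 a_4 = 6 a_3 - 2 a_2 - 2 a_1 = 0  ->  a_4 = 0
  x^3: 20 a_5 - 8 a_4 + 4 a_3 + 2 a_2 = 0  ->  20 a_5 = 8 a_4 - 4 a_3 - 2 a_2 = -32/3  ->  a_5 = -8/15
Truncated series: y(x) = -1 + 3 x + 2 x^2 + (5/3) x^3 - (8/15) x^5 + O(x^6).

a_0 = -1; a_1 = 3; a_2 = 2; a_3 = 5/3; a_4 = 0; a_5 = -8/15


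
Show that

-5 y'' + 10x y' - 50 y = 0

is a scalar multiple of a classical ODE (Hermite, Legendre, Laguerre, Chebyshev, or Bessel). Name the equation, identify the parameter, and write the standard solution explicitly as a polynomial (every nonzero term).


All three coefficients share the factor -5; dividing through by -5 gives  y'' - 2x y' + 10 y = 0.
This matches the Hermite equation y'' - 2x y' + 2n y = 0 with 2n = 10, so n = 5; the polynomial solution is H_5(x).
With y = sum_k a_k x^k, matching x^k gives (k+2)(k+1) a_{k+2} = 2(k - n) a_k = 2(k - 5) a_k. The right side vanishes at k = 5, so the series with the parity of 5 terminates at degree 5.
Standard normalization: leading coefficient of H_n is 2^n, so a_5 = 2^5 = 32. Work downward with a_k = (k+1)(k+2) a_{k+2} / (2(k - n)):
  a_3 = (4)(5)(32) / (2(3 - 5)) = 640/(-4) = -160
  a_1 = (2)(3)(-160) / (2(1 - 5)) = -960/(-8) = 120
Hence H_5(x) = 32 x^5 - 160 x^3 + 120 x.

H_5(x); series = 32 x^5 - 160 x^3 + 120 x


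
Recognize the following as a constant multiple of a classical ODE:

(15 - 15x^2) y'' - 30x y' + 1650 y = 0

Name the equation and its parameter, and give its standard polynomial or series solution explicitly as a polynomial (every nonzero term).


All three coefficients share the factor 15; dividing through by 15 gives  (1 - x^2) y'' - 2x y' + 110 y = 0.
This matches the Legendre equation (1 - x^2) y'' - 2x y' + n(n+1) y = 0 (note the -2x y' term) with n(n+1) = 110, so n = 10; the polynomial solution is P_10(x).
With y = sum_k a_k x^k, matching x^k gives (k+2)(k+1) a_{k+2} = [k(k+1) - n(n+1)] a_k = (k - 10)(k + 11) a_k. The right side vanishes at k = 10, so the series with the parity of 10 terminates at degree 10.
Standard normalization (P_n(1) = 1): leading coefficient (2n)!/(2^n (n!)^2) = 2432902008176640000/(1024*13168189440000) = 46189/256, so a_10 = 46189/256. Work downward with a_k = (k+1)(k+2) a_{k+2} / ((k - 10)(k + 11)):
  a_8 = (9)(10)(46189/256) / ((8 - 10)(8 + 11)) = (2078505/128)/(-38) = -109395/256
  a_6 = (7)(8)(-109395/256) / ((6 - 10)(6 + 11)) = (-765765/32)/(-68) = 45045/128
  a_4 = (5)(6)(45045/128) / ((4 - 10)(4 + 11)) = (675675/64)/(-90) = -15015/128
  a_2 = (3)(4)(-15015/128) / ((2 - 10)(2 + 11)) = (-45045/32)/(-104) = 3465/256
  a_0 = (1)(2)(3465/256) / ((0 - 10)(0 + 11)) = (3465/128)/(-110) = -63/256
Hence P_10(x) = 46189 x^10/256 - 109395 x^8/256 + 45045 x^6/128 - 15015 x^4/128 + 3465 x^2/256 - 63/256.

P_10(x); series = 46189 x^10/256 - 109395 x^8/256 + 45045 x^6/128 - 15015 x^4/128 + 3465 x^2/256 - 63/256


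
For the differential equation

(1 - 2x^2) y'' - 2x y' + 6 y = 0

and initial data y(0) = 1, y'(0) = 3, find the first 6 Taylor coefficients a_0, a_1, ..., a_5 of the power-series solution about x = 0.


Ansatz: y(x) = sum_{n>=0} a_n x^n, so y'(x) = sum_{n>=1} n a_n x^(n-1) and y''(x) = sum_{n>=2} n(n-1) a_n x^(n-2).
Substitute into P(x) y'' + Q(x) y' + R(x) y = 0 with P(x) = 1 - 2x^2, Q(x) = -2x, R(x) = 6, and match powers of x.
Initial conditions: a_0 = 1, a_1 = 3.
Setting the coefficient of each power of x to zero and solving order by order (substituting the coefficients already found):
  x^0: 2 a_2 + 6 a_0 = 0  ->  2 a_2 = -6 a_0 = -6  ->  a_2 = -3
  x^1: 6 a_3 + 4 a_1 = 0  ->  6 a_3 = -4 a_1 = -12  ->  a_3 = -2
  x^2: 12 a_4 - 2 a_2 = 0  ->  12 a_4 = 2 a_2 = -6  ->  a_4 = -1/2
  x^3: 20 a_5 - 12 a_3 = 0  ->  20 a_5 = 12 a_3 = -24  ->  a_5 = -6/5
Truncated series: y(x) = 1 + 3 x - 3 x^2 - 2 x^3 - (1/2) x^4 - (6/5) x^5 + O(x^6).

a_0 = 1; a_1 = 3; a_2 = -3; a_3 = -2; a_4 = -1/2; a_5 = -6/5


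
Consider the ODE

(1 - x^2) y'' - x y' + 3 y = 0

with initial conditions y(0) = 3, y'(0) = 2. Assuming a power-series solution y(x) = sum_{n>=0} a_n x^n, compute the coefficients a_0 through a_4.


Ansatz: y(x) = sum_{n>=0} a_n x^n, so y'(x) = sum_{n>=1} n a_n x^(n-1) and y''(x) = sum_{n>=2} n(n-1) a_n x^(n-2).
Substitute into P(x) y'' + Q(x) y' + R(x) y = 0 with P(x) = 1 - x^2, Q(x) = -x, R(x) = 3, and match powers of x.
Initial conditions: a_0 = 3, a_1 = 2.
Setting the coefficient of each power of x to zero and solving order by order (substituting the coefficients already found):
  x^0: 2 a_2 + 3 a_0 = 0  ->  2 a_2 = -3 a_0 = -9  ->  a_2 = -9/2
  x^1: 6 a_3 + 2 a_1 = 0  ->  6 a_3 = -2 a_1 = -4  ->  a_3 = -2/3
  x^2: 12 a_4 - a_2 = 0  ->  12 a_4 = a_2 = -9/2  ->  a_4 = -3/8
Truncated series: y(x) = 3 + 2 x - (9/2) x^2 - (2/3) x^3 - (3/8) x^4 + O(x^5).

a_0 = 3; a_1 = 2; a_2 = -9/2; a_3 = -2/3; a_4 = -3/8
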